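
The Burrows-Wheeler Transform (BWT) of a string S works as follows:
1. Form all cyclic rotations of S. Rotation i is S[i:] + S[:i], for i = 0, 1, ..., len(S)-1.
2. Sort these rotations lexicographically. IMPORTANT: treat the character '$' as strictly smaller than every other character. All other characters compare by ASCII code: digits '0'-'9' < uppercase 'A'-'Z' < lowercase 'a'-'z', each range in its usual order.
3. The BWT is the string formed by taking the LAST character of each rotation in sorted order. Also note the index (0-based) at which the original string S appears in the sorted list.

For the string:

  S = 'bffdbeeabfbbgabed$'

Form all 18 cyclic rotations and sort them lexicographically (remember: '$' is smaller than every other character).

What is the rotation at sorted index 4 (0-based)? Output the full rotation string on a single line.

Answer: bed$bffdbeeabfbbga

Derivation:
All 18 rotations (rotation i = S[i:]+S[:i]):
  rot[0] = bffdbeeabfbbgabed$
  rot[1] = ffdbeeabfbbgabed$b
  rot[2] = fdbeeabfbbgabed$bf
  rot[3] = dbeeabfbbgabed$bff
  rot[4] = beeabfbbgabed$bffd
  rot[5] = eeabfbbgabed$bffdb
  rot[6] = eabfbbgabed$bffdbe
  rot[7] = abfbbgabed$bffdbee
  rot[8] = bfbbgabed$bffdbeea
  rot[9] = fbbgabed$bffdbeeab
  rot[10] = bbgabed$bffdbeeabf
  rot[11] = bgabed$bffdbeeabfb
  rot[12] = gabed$bffdbeeabfbb
  rot[13] = abed$bffdbeeabfbbg
  rot[14] = bed$bffdbeeabfbbga
  rot[15] = ed$bffdbeeabfbbgab
  rot[16] = d$bffdbeeabfbbgabe
  rot[17] = $bffdbeeabfbbgabed
Sorted (with $ < everything):
  sorted[0] = $bffdbeeabfbbgabed
  sorted[1] = abed$bffdbeeabfbbg
  sorted[2] = abfbbgabed$bffdbee
  sorted[3] = bbgabed$bffdbeeabf
  sorted[4] = bed$bffdbeeabfbbga
  sorted[5] = beeabfbbgabed$bffd
  sorted[6] = bfbbgabed$bffdbeea
  sorted[7] = bffdbeeabfbbgabed$
  sorted[8] = bgabed$bffdbeeabfb
  sorted[9] = d$bffdbeeabfbbgabe
  sorted[10] = dbeeabfbbgabed$bff
  sorted[11] = eabfbbgabed$bffdbe
  sorted[12] = ed$bffdbeeabfbbgab
  sorted[13] = eeabfbbgabed$bffdb
  sorted[14] = fbbgabed$bffdbeeab
  sorted[15] = fdbeeabfbbgabed$bf
  sorted[16] = ffdbeeabfbbgabed$b
  sorted[17] = gabed$bffdbeeabfbb
sorted[4] = bed$bffdbeeabfbbga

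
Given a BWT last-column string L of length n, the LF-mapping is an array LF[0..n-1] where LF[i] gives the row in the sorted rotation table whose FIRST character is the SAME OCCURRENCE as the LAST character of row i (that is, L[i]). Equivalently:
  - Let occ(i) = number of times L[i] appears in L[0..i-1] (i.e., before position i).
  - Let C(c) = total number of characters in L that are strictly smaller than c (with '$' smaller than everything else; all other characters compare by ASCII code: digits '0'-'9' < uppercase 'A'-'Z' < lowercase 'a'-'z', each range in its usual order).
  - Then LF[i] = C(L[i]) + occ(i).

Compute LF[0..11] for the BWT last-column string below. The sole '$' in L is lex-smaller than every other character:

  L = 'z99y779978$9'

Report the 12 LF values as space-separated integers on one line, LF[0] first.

Char counts: '$':1, '7':3, '8':1, '9':5, 'y':1, 'z':1
C (first-col start): C('$')=0, C('7')=1, C('8')=4, C('9')=5, C('y')=10, C('z')=11
L[0]='z': occ=0, LF[0]=C('z')+0=11+0=11
L[1]='9': occ=0, LF[1]=C('9')+0=5+0=5
L[2]='9': occ=1, LF[2]=C('9')+1=5+1=6
L[3]='y': occ=0, LF[3]=C('y')+0=10+0=10
L[4]='7': occ=0, LF[4]=C('7')+0=1+0=1
L[5]='7': occ=1, LF[5]=C('7')+1=1+1=2
L[6]='9': occ=2, LF[6]=C('9')+2=5+2=7
L[7]='9': occ=3, LF[7]=C('9')+3=5+3=8
L[8]='7': occ=2, LF[8]=C('7')+2=1+2=3
L[9]='8': occ=0, LF[9]=C('8')+0=4+0=4
L[10]='$': occ=0, LF[10]=C('$')+0=0+0=0
L[11]='9': occ=4, LF[11]=C('9')+4=5+4=9

Answer: 11 5 6 10 1 2 7 8 3 4 0 9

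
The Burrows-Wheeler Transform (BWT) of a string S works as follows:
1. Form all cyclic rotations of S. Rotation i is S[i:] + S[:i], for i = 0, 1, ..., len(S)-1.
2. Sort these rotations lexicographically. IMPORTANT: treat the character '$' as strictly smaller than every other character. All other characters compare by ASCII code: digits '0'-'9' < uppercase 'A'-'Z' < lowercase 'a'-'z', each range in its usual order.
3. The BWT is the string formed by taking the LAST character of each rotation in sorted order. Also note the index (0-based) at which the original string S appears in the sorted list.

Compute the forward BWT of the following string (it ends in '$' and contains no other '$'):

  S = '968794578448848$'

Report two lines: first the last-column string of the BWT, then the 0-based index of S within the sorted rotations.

Answer: 889844958478647$
15

Derivation:
All 16 rotations (rotation i = S[i:]+S[:i]):
  rot[0] = 968794578448848$
  rot[1] = 68794578448848$9
  rot[2] = 8794578448848$96
  rot[3] = 794578448848$968
  rot[4] = 94578448848$9687
  rot[5] = 4578448848$96879
  rot[6] = 578448848$968794
  rot[7] = 78448848$9687945
  rot[8] = 8448848$96879457
  rot[9] = 448848$968794578
  rot[10] = 48848$9687945784
  rot[11] = 8848$96879457844
  rot[12] = 848$968794578448
  rot[13] = 48$9687945784488
  rot[14] = 8$96879457844884
  rot[15] = $968794578448848
Sorted (with $ < everything):
  sorted[0] = $968794578448848  (last char: '8')
  sorted[1] = 448848$968794578  (last char: '8')
  sorted[2] = 4578448848$96879  (last char: '9')
  sorted[3] = 48$9687945784488  (last char: '8')
  sorted[4] = 48848$9687945784  (last char: '4')
  sorted[5] = 578448848$968794  (last char: '4')
  sorted[6] = 68794578448848$9  (last char: '9')
  sorted[7] = 78448848$9687945  (last char: '5')
  sorted[8] = 794578448848$968  (last char: '8')
  sorted[9] = 8$96879457844884  (last char: '4')
  sorted[10] = 8448848$96879457  (last char: '7')
  sorted[11] = 848$968794578448  (last char: '8')
  sorted[12] = 8794578448848$96  (last char: '6')
  sorted[13] = 8848$96879457844  (last char: '4')
  sorted[14] = 94578448848$9687  (last char: '7')
  sorted[15] = 968794578448848$  (last char: '$')
Last column: 889844958478647$
Original string S is at sorted index 15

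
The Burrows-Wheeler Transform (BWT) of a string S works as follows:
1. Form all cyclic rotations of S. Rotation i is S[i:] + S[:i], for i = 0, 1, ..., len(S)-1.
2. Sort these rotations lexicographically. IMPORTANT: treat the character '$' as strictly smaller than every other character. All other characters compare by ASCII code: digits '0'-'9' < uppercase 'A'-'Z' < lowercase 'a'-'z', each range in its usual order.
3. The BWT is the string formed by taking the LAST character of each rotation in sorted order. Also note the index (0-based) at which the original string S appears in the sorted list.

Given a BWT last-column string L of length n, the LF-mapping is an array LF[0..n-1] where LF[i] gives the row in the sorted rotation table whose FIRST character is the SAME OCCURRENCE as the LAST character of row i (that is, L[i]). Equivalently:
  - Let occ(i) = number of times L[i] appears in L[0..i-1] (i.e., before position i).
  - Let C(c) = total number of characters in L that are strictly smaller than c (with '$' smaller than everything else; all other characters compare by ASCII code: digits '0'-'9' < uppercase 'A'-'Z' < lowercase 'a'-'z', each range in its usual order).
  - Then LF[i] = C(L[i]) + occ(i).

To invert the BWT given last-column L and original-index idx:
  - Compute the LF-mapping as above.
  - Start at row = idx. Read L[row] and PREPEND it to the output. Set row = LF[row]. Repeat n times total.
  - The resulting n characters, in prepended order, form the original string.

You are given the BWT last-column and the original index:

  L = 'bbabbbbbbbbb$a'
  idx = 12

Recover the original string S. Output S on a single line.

LF mapping: 3 4 1 5 6 7 8 9 10 11 12 13 0 2
Walk LF starting at row 12, prepending L[row]:
  step 1: row=12, L[12]='$', prepend. Next row=LF[12]=0
  step 2: row=0, L[0]='b', prepend. Next row=LF[0]=3
  step 3: row=3, L[3]='b', prepend. Next row=LF[3]=5
  step 4: row=5, L[5]='b', prepend. Next row=LF[5]=7
  step 5: row=7, L[7]='b', prepend. Next row=LF[7]=9
  step 6: row=9, L[9]='b', prepend. Next row=LF[9]=11
  step 7: row=11, L[11]='b', prepend. Next row=LF[11]=13
  step 8: row=13, L[13]='a', prepend. Next row=LF[13]=2
  step 9: row=2, L[2]='a', prepend. Next row=LF[2]=1
  step 10: row=1, L[1]='b', prepend. Next row=LF[1]=4
  step 11: row=4, L[4]='b', prepend. Next row=LF[4]=6
  step 12: row=6, L[6]='b', prepend. Next row=LF[6]=8
  step 13: row=8, L[8]='b', prepend. Next row=LF[8]=10
  step 14: row=10, L[10]='b', prepend. Next row=LF[10]=12
Reversed output: bbbbbaabbbbbb$

Answer: bbbbbaabbbbbb$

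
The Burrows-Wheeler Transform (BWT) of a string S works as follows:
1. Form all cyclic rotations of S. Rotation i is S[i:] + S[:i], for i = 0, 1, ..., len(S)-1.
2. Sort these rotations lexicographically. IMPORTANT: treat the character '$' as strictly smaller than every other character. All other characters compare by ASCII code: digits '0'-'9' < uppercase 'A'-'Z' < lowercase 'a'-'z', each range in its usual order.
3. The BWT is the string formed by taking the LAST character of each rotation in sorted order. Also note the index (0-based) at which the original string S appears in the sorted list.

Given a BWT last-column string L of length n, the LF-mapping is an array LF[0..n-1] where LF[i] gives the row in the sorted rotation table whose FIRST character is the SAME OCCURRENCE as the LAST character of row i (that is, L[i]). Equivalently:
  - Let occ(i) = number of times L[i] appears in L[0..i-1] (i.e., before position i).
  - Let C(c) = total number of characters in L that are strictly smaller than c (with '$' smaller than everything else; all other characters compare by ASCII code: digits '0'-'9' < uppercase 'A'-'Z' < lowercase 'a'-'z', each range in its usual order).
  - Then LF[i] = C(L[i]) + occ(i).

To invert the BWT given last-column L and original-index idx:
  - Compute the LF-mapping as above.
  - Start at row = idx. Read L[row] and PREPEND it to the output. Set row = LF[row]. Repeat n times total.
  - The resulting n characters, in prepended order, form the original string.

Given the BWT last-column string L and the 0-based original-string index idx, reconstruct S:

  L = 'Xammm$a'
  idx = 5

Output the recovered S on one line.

Answer: mammaX$

Derivation:
LF mapping: 1 2 4 5 6 0 3
Walk LF starting at row 5, prepending L[row]:
  step 1: row=5, L[5]='$', prepend. Next row=LF[5]=0
  step 2: row=0, L[0]='X', prepend. Next row=LF[0]=1
  step 3: row=1, L[1]='a', prepend. Next row=LF[1]=2
  step 4: row=2, L[2]='m', prepend. Next row=LF[2]=4
  step 5: row=4, L[4]='m', prepend. Next row=LF[4]=6
  step 6: row=6, L[6]='a', prepend. Next row=LF[6]=3
  step 7: row=3, L[3]='m', prepend. Next row=LF[3]=5
Reversed output: mammaX$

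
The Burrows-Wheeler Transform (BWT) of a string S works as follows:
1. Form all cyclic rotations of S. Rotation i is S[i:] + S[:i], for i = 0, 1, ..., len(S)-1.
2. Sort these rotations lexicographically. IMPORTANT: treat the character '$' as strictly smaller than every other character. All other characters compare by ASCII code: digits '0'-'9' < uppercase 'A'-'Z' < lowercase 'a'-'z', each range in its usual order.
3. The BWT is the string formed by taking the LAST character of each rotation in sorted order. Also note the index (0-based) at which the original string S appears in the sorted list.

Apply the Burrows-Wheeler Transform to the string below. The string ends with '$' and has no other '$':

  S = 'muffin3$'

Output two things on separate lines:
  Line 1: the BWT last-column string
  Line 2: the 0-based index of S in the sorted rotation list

Answer: 3nuff$im
5

Derivation:
All 8 rotations (rotation i = S[i:]+S[:i]):
  rot[0] = muffin3$
  rot[1] = uffin3$m
  rot[2] = ffin3$mu
  rot[3] = fin3$muf
  rot[4] = in3$muff
  rot[5] = n3$muffi
  rot[6] = 3$muffin
  rot[7] = $muffin3
Sorted (with $ < everything):
  sorted[0] = $muffin3  (last char: '3')
  sorted[1] = 3$muffin  (last char: 'n')
  sorted[2] = ffin3$mu  (last char: 'u')
  sorted[3] = fin3$muf  (last char: 'f')
  sorted[4] = in3$muff  (last char: 'f')
  sorted[5] = muffin3$  (last char: '$')
  sorted[6] = n3$muffi  (last char: 'i')
  sorted[7] = uffin3$m  (last char: 'm')
Last column: 3nuff$im
Original string S is at sorted index 5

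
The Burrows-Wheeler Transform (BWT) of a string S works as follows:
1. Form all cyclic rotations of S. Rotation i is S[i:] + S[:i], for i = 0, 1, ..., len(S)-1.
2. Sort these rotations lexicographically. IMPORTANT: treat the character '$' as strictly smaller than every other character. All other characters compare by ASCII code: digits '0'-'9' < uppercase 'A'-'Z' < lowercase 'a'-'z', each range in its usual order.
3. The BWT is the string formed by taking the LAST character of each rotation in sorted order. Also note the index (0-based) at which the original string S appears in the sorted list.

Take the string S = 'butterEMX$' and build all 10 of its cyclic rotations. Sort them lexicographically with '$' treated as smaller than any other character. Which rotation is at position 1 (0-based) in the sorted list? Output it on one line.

Answer: EMX$butter

Derivation:
All 10 rotations (rotation i = S[i:]+S[:i]):
  rot[0] = butterEMX$
  rot[1] = utterEMX$b
  rot[2] = tterEMX$bu
  rot[3] = terEMX$but
  rot[4] = erEMX$butt
  rot[5] = rEMX$butte
  rot[6] = EMX$butter
  rot[7] = MX$butterE
  rot[8] = X$butterEM
  rot[9] = $butterEMX
Sorted (with $ < everything):
  sorted[0] = $butterEMX
  sorted[1] = EMX$butter
  sorted[2] = MX$butterE
  sorted[3] = X$butterEM
  sorted[4] = butterEMX$
  sorted[5] = erEMX$butt
  sorted[6] = rEMX$butte
  sorted[7] = terEMX$but
  sorted[8] = tterEMX$bu
  sorted[9] = utterEMX$b
sorted[1] = EMX$butter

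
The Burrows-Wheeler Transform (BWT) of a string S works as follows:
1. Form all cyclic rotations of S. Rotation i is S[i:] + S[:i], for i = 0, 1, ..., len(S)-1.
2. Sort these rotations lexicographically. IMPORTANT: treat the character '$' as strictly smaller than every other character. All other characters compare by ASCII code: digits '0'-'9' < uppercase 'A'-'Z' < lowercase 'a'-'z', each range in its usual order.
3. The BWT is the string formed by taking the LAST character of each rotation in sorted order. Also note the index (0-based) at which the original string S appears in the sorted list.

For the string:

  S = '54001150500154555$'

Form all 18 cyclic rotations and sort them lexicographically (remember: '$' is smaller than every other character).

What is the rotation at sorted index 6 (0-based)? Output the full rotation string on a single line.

Answer: 1150500154555$5400

Derivation:
All 18 rotations (rotation i = S[i:]+S[:i]):
  rot[0] = 54001150500154555$
  rot[1] = 4001150500154555$5
  rot[2] = 001150500154555$54
  rot[3] = 01150500154555$540
  rot[4] = 1150500154555$5400
  rot[5] = 150500154555$54001
  rot[6] = 50500154555$540011
  rot[7] = 0500154555$5400115
  rot[8] = 500154555$54001150
  rot[9] = 00154555$540011505
  rot[10] = 0154555$5400115050
  rot[11] = 154555$54001150500
  rot[12] = 54555$540011505001
  rot[13] = 4555$5400115050015
  rot[14] = 555$54001150500154
  rot[15] = 55$540011505001545
  rot[16] = 5$5400115050015455
  rot[17] = $54001150500154555
Sorted (with $ < everything):
  sorted[0] = $54001150500154555
  sorted[1] = 001150500154555$54
  sorted[2] = 00154555$540011505
  sorted[3] = 01150500154555$540
  sorted[4] = 0154555$5400115050
  sorted[5] = 0500154555$5400115
  sorted[6] = 1150500154555$5400
  sorted[7] = 150500154555$54001
  sorted[8] = 154555$54001150500
  sorted[9] = 4001150500154555$5
  sorted[10] = 4555$5400115050015
  sorted[11] = 5$5400115050015455
  sorted[12] = 500154555$54001150
  sorted[13] = 50500154555$540011
  sorted[14] = 54001150500154555$
  sorted[15] = 54555$540011505001
  sorted[16] = 55$540011505001545
  sorted[17] = 555$54001150500154
sorted[6] = 1150500154555$5400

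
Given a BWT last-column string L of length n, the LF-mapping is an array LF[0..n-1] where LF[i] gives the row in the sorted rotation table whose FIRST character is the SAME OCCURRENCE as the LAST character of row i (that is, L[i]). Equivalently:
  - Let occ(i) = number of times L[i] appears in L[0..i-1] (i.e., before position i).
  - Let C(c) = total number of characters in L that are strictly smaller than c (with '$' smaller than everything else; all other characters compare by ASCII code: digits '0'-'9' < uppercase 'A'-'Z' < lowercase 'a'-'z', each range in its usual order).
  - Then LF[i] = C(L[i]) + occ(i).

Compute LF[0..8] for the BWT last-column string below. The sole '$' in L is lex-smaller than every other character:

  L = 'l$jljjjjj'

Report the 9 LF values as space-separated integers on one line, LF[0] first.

Answer: 7 0 1 8 2 3 4 5 6

Derivation:
Char counts: '$':1, 'j':6, 'l':2
C (first-col start): C('$')=0, C('j')=1, C('l')=7
L[0]='l': occ=0, LF[0]=C('l')+0=7+0=7
L[1]='$': occ=0, LF[1]=C('$')+0=0+0=0
L[2]='j': occ=0, LF[2]=C('j')+0=1+0=1
L[3]='l': occ=1, LF[3]=C('l')+1=7+1=8
L[4]='j': occ=1, LF[4]=C('j')+1=1+1=2
L[5]='j': occ=2, LF[5]=C('j')+2=1+2=3
L[6]='j': occ=3, LF[6]=C('j')+3=1+3=4
L[7]='j': occ=4, LF[7]=C('j')+4=1+4=5
L[8]='j': occ=5, LF[8]=C('j')+5=1+5=6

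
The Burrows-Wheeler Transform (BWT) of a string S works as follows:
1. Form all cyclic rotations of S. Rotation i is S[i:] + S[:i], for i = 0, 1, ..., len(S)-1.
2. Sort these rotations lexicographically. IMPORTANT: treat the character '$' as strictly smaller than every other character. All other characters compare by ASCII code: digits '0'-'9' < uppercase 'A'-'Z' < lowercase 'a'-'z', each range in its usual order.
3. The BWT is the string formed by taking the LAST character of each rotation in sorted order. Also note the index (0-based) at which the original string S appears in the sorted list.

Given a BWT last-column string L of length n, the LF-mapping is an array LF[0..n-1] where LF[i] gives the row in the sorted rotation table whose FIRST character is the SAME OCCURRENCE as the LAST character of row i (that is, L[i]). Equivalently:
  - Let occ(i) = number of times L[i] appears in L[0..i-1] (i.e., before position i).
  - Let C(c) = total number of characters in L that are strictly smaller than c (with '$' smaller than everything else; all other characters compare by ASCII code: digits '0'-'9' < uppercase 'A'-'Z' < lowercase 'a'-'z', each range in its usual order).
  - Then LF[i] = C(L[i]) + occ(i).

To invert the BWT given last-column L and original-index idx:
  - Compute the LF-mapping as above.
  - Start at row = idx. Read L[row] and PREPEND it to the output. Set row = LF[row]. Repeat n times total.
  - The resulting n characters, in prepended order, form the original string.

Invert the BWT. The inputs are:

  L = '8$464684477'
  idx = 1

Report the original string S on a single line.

LF mapping: 9 0 1 5 2 6 10 3 4 7 8
Walk LF starting at row 1, prepending L[row]:
  step 1: row=1, L[1]='$', prepend. Next row=LF[1]=0
  step 2: row=0, L[0]='8', prepend. Next row=LF[0]=9
  step 3: row=9, L[9]='7', prepend. Next row=LF[9]=7
  step 4: row=7, L[7]='4', prepend. Next row=LF[7]=3
  step 5: row=3, L[3]='6', prepend. Next row=LF[3]=5
  step 6: row=5, L[5]='6', prepend. Next row=LF[5]=6
  step 7: row=6, L[6]='8', prepend. Next row=LF[6]=10
  step 8: row=10, L[10]='7', prepend. Next row=LF[10]=8
  step 9: row=8, L[8]='4', prepend. Next row=LF[8]=4
  step 10: row=4, L[4]='4', prepend. Next row=LF[4]=2
  step 11: row=2, L[2]='4', prepend. Next row=LF[2]=1
Reversed output: 4447866478$

Answer: 4447866478$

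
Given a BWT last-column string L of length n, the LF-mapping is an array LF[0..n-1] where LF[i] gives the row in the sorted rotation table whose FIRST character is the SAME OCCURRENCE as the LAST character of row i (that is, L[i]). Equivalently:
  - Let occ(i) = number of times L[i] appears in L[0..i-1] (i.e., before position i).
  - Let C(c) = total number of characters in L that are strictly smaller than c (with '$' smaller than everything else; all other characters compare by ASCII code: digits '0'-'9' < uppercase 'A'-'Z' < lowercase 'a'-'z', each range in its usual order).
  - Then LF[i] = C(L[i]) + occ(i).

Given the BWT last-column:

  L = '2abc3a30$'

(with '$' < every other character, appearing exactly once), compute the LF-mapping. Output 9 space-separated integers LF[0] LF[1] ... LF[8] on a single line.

Answer: 2 5 7 8 3 6 4 1 0

Derivation:
Char counts: '$':1, '0':1, '2':1, '3':2, 'a':2, 'b':1, 'c':1
C (first-col start): C('$')=0, C('0')=1, C('2')=2, C('3')=3, C('a')=5, C('b')=7, C('c')=8
L[0]='2': occ=0, LF[0]=C('2')+0=2+0=2
L[1]='a': occ=0, LF[1]=C('a')+0=5+0=5
L[2]='b': occ=0, LF[2]=C('b')+0=7+0=7
L[3]='c': occ=0, LF[3]=C('c')+0=8+0=8
L[4]='3': occ=0, LF[4]=C('3')+0=3+0=3
L[5]='a': occ=1, LF[5]=C('a')+1=5+1=6
L[6]='3': occ=1, LF[6]=C('3')+1=3+1=4
L[7]='0': occ=0, LF[7]=C('0')+0=1+0=1
L[8]='$': occ=0, LF[8]=C('$')+0=0+0=0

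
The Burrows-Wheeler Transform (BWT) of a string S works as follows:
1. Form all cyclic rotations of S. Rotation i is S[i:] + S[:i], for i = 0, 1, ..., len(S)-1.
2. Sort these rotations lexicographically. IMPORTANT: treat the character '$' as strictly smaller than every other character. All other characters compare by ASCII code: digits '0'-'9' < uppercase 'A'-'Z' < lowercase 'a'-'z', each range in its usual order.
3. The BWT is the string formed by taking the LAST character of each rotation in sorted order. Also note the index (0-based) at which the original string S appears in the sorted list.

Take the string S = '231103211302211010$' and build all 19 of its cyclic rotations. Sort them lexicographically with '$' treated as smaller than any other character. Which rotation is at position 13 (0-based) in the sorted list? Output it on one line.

Answer: 211302211010$231103

Derivation:
All 19 rotations (rotation i = S[i:]+S[:i]):
  rot[0] = 231103211302211010$
  rot[1] = 31103211302211010$2
  rot[2] = 1103211302211010$23
  rot[3] = 103211302211010$231
  rot[4] = 03211302211010$2311
  rot[5] = 3211302211010$23110
  rot[6] = 211302211010$231103
  rot[7] = 11302211010$2311032
  rot[8] = 1302211010$23110321
  rot[9] = 302211010$231103211
  rot[10] = 02211010$2311032113
  rot[11] = 2211010$23110321130
  rot[12] = 211010$231103211302
  rot[13] = 11010$2311032113022
  rot[14] = 1010$23110321130221
  rot[15] = 010$231103211302211
  rot[16] = 10$2311032113022110
  rot[17] = 0$23110321130221101
  rot[18] = $231103211302211010
Sorted (with $ < everything):
  sorted[0] = $231103211302211010
  sorted[1] = 0$23110321130221101
  sorted[2] = 010$231103211302211
  sorted[3] = 02211010$2311032113
  sorted[4] = 03211302211010$2311
  sorted[5] = 10$2311032113022110
  sorted[6] = 1010$23110321130221
  sorted[7] = 103211302211010$231
  sorted[8] = 11010$2311032113022
  sorted[9] = 1103211302211010$23
  sorted[10] = 11302211010$2311032
  sorted[11] = 1302211010$23110321
  sorted[12] = 211010$231103211302
  sorted[13] = 211302211010$231103
  sorted[14] = 2211010$23110321130
  sorted[15] = 231103211302211010$
  sorted[16] = 302211010$231103211
  sorted[17] = 31103211302211010$2
  sorted[18] = 3211302211010$23110
sorted[13] = 211302211010$231103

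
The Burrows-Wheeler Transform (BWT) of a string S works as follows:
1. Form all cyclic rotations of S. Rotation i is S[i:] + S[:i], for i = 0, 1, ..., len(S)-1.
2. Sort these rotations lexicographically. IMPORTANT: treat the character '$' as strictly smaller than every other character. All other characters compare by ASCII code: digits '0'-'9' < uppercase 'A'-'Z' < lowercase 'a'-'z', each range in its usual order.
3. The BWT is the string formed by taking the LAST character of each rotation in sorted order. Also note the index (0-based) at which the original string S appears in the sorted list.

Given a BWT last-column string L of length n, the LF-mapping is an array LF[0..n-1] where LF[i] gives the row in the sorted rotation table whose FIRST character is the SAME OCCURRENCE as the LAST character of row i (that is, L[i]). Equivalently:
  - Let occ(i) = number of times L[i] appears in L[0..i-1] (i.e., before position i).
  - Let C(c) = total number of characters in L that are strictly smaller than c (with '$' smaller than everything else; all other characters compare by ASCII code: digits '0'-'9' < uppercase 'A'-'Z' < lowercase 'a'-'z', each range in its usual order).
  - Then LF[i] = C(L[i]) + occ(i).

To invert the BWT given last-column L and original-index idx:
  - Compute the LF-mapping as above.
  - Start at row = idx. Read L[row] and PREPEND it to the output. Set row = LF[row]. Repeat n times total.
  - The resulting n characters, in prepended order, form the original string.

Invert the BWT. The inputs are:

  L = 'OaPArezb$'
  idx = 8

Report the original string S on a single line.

Answer: zebraAPO$

Derivation:
LF mapping: 2 4 3 1 7 6 8 5 0
Walk LF starting at row 8, prepending L[row]:
  step 1: row=8, L[8]='$', prepend. Next row=LF[8]=0
  step 2: row=0, L[0]='O', prepend. Next row=LF[0]=2
  step 3: row=2, L[2]='P', prepend. Next row=LF[2]=3
  step 4: row=3, L[3]='A', prepend. Next row=LF[3]=1
  step 5: row=1, L[1]='a', prepend. Next row=LF[1]=4
  step 6: row=4, L[4]='r', prepend. Next row=LF[4]=7
  step 7: row=7, L[7]='b', prepend. Next row=LF[7]=5
  step 8: row=5, L[5]='e', prepend. Next row=LF[5]=6
  step 9: row=6, L[6]='z', prepend. Next row=LF[6]=8
Reversed output: zebraAPO$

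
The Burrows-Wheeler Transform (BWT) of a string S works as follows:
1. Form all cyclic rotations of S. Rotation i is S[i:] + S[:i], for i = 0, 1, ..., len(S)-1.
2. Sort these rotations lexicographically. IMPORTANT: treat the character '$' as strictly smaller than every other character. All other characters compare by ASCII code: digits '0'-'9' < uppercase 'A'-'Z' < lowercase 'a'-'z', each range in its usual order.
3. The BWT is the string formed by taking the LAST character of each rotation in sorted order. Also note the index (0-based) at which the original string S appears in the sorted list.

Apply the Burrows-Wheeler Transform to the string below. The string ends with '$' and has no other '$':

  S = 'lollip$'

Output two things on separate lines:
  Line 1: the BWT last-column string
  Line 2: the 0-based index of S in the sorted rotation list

All 7 rotations (rotation i = S[i:]+S[:i]):
  rot[0] = lollip$
  rot[1] = ollip$l
  rot[2] = llip$lo
  rot[3] = lip$lol
  rot[4] = ip$loll
  rot[5] = p$lolli
  rot[6] = $lollip
Sorted (with $ < everything):
  sorted[0] = $lollip  (last char: 'p')
  sorted[1] = ip$loll  (last char: 'l')
  sorted[2] = lip$lol  (last char: 'l')
  sorted[3] = llip$lo  (last char: 'o')
  sorted[4] = lollip$  (last char: '$')
  sorted[5] = ollip$l  (last char: 'l')
  sorted[6] = p$lolli  (last char: 'i')
Last column: pllo$li
Original string S is at sorted index 4

Answer: pllo$li
4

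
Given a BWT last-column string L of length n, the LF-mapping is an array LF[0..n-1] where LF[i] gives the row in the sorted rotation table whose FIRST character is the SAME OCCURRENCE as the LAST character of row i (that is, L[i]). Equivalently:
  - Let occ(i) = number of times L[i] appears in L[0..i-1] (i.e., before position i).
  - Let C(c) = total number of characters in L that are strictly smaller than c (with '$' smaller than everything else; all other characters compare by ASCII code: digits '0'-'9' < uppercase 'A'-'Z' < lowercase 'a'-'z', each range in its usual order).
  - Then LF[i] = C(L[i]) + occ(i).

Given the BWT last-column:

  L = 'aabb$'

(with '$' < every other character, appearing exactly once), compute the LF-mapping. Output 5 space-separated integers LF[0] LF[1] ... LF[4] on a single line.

Answer: 1 2 3 4 0

Derivation:
Char counts: '$':1, 'a':2, 'b':2
C (first-col start): C('$')=0, C('a')=1, C('b')=3
L[0]='a': occ=0, LF[0]=C('a')+0=1+0=1
L[1]='a': occ=1, LF[1]=C('a')+1=1+1=2
L[2]='b': occ=0, LF[2]=C('b')+0=3+0=3
L[3]='b': occ=1, LF[3]=C('b')+1=3+1=4
L[4]='$': occ=0, LF[4]=C('$')+0=0+0=0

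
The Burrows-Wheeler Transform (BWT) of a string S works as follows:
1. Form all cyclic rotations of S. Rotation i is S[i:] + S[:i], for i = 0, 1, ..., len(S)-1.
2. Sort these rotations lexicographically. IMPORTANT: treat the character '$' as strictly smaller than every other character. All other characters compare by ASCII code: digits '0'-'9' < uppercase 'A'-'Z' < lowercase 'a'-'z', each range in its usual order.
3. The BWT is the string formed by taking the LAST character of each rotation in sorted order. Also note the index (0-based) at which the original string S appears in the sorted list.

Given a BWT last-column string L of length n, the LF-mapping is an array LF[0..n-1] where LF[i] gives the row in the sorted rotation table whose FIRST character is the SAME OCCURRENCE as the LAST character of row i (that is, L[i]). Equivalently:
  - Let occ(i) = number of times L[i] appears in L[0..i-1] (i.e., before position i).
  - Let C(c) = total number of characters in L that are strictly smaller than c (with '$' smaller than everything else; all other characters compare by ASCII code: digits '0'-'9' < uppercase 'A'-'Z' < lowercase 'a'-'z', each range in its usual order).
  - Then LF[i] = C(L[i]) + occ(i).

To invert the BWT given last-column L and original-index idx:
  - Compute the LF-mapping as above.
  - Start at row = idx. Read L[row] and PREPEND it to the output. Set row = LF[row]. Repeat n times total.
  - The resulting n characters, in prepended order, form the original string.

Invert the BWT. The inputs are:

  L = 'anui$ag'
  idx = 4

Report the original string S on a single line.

LF mapping: 1 5 6 4 0 2 3
Walk LF starting at row 4, prepending L[row]:
  step 1: row=4, L[4]='$', prepend. Next row=LF[4]=0
  step 2: row=0, L[0]='a', prepend. Next row=LF[0]=1
  step 3: row=1, L[1]='n', prepend. Next row=LF[1]=5
  step 4: row=5, L[5]='a', prepend. Next row=LF[5]=2
  step 5: row=2, L[2]='u', prepend. Next row=LF[2]=6
  step 6: row=6, L[6]='g', prepend. Next row=LF[6]=3
  step 7: row=3, L[3]='i', prepend. Next row=LF[3]=4
Reversed output: iguana$

Answer: iguana$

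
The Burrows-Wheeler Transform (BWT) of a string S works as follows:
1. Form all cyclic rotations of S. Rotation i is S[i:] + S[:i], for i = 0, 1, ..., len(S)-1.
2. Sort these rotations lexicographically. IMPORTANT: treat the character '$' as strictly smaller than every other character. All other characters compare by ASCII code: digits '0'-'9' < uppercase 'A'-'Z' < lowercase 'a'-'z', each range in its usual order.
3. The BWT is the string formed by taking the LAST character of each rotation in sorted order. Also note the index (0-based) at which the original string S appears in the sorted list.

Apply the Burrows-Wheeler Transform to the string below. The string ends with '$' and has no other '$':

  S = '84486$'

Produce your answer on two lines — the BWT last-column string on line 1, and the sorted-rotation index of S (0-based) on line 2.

All 6 rotations (rotation i = S[i:]+S[:i]):
  rot[0] = 84486$
  rot[1] = 4486$8
  rot[2] = 486$84
  rot[3] = 86$844
  rot[4] = 6$8448
  rot[5] = $84486
Sorted (with $ < everything):
  sorted[0] = $84486  (last char: '6')
  sorted[1] = 4486$8  (last char: '8')
  sorted[2] = 486$84  (last char: '4')
  sorted[3] = 6$8448  (last char: '8')
  sorted[4] = 84486$  (last char: '$')
  sorted[5] = 86$844  (last char: '4')
Last column: 6848$4
Original string S is at sorted index 4

Answer: 6848$4
4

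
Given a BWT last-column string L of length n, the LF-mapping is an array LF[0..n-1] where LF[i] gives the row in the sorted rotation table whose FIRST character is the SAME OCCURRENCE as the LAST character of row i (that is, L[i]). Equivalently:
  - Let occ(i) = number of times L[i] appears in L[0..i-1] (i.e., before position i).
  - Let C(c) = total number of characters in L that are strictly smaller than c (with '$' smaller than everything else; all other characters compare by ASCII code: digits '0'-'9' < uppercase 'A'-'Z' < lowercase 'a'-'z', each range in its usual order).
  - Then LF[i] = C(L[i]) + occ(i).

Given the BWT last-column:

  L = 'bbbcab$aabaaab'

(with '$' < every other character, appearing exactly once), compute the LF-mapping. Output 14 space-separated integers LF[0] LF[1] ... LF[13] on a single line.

Char counts: '$':1, 'a':6, 'b':6, 'c':1
C (first-col start): C('$')=0, C('a')=1, C('b')=7, C('c')=13
L[0]='b': occ=0, LF[0]=C('b')+0=7+0=7
L[1]='b': occ=1, LF[1]=C('b')+1=7+1=8
L[2]='b': occ=2, LF[2]=C('b')+2=7+2=9
L[3]='c': occ=0, LF[3]=C('c')+0=13+0=13
L[4]='a': occ=0, LF[4]=C('a')+0=1+0=1
L[5]='b': occ=3, LF[5]=C('b')+3=7+3=10
L[6]='$': occ=0, LF[6]=C('$')+0=0+0=0
L[7]='a': occ=1, LF[7]=C('a')+1=1+1=2
L[8]='a': occ=2, LF[8]=C('a')+2=1+2=3
L[9]='b': occ=4, LF[9]=C('b')+4=7+4=11
L[10]='a': occ=3, LF[10]=C('a')+3=1+3=4
L[11]='a': occ=4, LF[11]=C('a')+4=1+4=5
L[12]='a': occ=5, LF[12]=C('a')+5=1+5=6
L[13]='b': occ=5, LF[13]=C('b')+5=7+5=12

Answer: 7 8 9 13 1 10 0 2 3 11 4 5 6 12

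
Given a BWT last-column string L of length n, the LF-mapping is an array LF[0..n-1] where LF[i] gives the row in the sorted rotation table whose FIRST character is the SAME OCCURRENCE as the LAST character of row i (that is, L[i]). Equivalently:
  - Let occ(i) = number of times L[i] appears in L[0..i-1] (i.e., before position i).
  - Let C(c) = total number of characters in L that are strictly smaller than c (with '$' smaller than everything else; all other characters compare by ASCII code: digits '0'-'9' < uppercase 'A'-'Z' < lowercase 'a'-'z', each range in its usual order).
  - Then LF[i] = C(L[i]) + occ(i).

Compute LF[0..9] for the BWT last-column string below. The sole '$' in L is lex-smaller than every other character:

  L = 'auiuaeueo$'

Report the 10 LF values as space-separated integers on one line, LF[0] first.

Answer: 1 7 5 8 2 3 9 4 6 0

Derivation:
Char counts: '$':1, 'a':2, 'e':2, 'i':1, 'o':1, 'u':3
C (first-col start): C('$')=0, C('a')=1, C('e')=3, C('i')=5, C('o')=6, C('u')=7
L[0]='a': occ=0, LF[0]=C('a')+0=1+0=1
L[1]='u': occ=0, LF[1]=C('u')+0=7+0=7
L[2]='i': occ=0, LF[2]=C('i')+0=5+0=5
L[3]='u': occ=1, LF[3]=C('u')+1=7+1=8
L[4]='a': occ=1, LF[4]=C('a')+1=1+1=2
L[5]='e': occ=0, LF[5]=C('e')+0=3+0=3
L[6]='u': occ=2, LF[6]=C('u')+2=7+2=9
L[7]='e': occ=1, LF[7]=C('e')+1=3+1=4
L[8]='o': occ=0, LF[8]=C('o')+0=6+0=6
L[9]='$': occ=0, LF[9]=C('$')+0=0+0=0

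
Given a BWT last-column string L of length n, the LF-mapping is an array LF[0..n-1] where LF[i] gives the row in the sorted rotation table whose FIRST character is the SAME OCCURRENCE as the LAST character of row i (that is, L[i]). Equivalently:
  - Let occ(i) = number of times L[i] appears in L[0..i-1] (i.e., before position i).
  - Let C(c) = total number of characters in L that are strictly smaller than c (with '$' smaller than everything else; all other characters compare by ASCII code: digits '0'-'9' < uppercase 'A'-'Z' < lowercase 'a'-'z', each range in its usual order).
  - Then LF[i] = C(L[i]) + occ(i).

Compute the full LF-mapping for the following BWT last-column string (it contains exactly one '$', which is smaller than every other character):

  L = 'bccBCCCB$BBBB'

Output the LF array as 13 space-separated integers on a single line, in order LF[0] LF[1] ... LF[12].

Char counts: '$':1, 'B':6, 'C':3, 'b':1, 'c':2
C (first-col start): C('$')=0, C('B')=1, C('C')=7, C('b')=10, C('c')=11
L[0]='b': occ=0, LF[0]=C('b')+0=10+0=10
L[1]='c': occ=0, LF[1]=C('c')+0=11+0=11
L[2]='c': occ=1, LF[2]=C('c')+1=11+1=12
L[3]='B': occ=0, LF[3]=C('B')+0=1+0=1
L[4]='C': occ=0, LF[4]=C('C')+0=7+0=7
L[5]='C': occ=1, LF[5]=C('C')+1=7+1=8
L[6]='C': occ=2, LF[6]=C('C')+2=7+2=9
L[7]='B': occ=1, LF[7]=C('B')+1=1+1=2
L[8]='$': occ=0, LF[8]=C('$')+0=0+0=0
L[9]='B': occ=2, LF[9]=C('B')+2=1+2=3
L[10]='B': occ=3, LF[10]=C('B')+3=1+3=4
L[11]='B': occ=4, LF[11]=C('B')+4=1+4=5
L[12]='B': occ=5, LF[12]=C('B')+5=1+5=6

Answer: 10 11 12 1 7 8 9 2 0 3 4 5 6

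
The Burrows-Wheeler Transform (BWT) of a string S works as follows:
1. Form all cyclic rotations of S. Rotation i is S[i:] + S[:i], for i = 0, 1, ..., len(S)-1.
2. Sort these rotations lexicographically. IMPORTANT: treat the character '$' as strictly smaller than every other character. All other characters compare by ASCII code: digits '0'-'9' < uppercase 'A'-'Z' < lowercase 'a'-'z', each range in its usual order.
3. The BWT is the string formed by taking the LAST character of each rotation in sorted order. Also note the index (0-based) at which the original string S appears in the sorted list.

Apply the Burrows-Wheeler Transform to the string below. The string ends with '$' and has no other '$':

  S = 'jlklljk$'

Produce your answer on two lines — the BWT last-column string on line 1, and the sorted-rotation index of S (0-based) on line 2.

Answer: kl$jlljk
2

Derivation:
All 8 rotations (rotation i = S[i:]+S[:i]):
  rot[0] = jlklljk$
  rot[1] = lklljk$j
  rot[2] = klljk$jl
  rot[3] = lljk$jlk
  rot[4] = ljk$jlkl
  rot[5] = jk$jlkll
  rot[6] = k$jlkllj
  rot[7] = $jlklljk
Sorted (with $ < everything):
  sorted[0] = $jlklljk  (last char: 'k')
  sorted[1] = jk$jlkll  (last char: 'l')
  sorted[2] = jlklljk$  (last char: '$')
  sorted[3] = k$jlkllj  (last char: 'j')
  sorted[4] = klljk$jl  (last char: 'l')
  sorted[5] = ljk$jlkl  (last char: 'l')
  sorted[6] = lklljk$j  (last char: 'j')
  sorted[7] = lljk$jlk  (last char: 'k')
Last column: kl$jlljk
Original string S is at sorted index 2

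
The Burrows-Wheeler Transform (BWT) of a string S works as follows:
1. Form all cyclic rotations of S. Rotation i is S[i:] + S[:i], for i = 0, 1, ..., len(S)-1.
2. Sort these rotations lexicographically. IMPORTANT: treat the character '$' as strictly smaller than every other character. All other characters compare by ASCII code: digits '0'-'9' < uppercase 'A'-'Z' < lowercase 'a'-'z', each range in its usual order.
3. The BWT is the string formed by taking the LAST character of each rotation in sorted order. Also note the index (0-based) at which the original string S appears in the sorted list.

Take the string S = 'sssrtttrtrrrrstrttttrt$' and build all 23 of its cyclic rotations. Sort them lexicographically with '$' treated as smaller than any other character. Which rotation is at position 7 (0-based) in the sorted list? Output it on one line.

All 23 rotations (rotation i = S[i:]+S[:i]):
  rot[0] = sssrtttrtrrrrstrttttrt$
  rot[1] = ssrtttrtrrrrstrttttrt$s
  rot[2] = srtttrtrrrrstrttttrt$ss
  rot[3] = rtttrtrrrrstrttttrt$sss
  rot[4] = tttrtrrrrstrttttrt$sssr
  rot[5] = ttrtrrrrstrttttrt$sssrt
  rot[6] = trtrrrrstrttttrt$sssrtt
  rot[7] = rtrrrrstrttttrt$sssrttt
  rot[8] = trrrrstrttttrt$sssrtttr
  rot[9] = rrrrstrttttrt$sssrtttrt
  rot[10] = rrrstrttttrt$sssrtttrtr
  rot[11] = rrstrttttrt$sssrtttrtrr
  rot[12] = rstrttttrt$sssrtttrtrrr
  rot[13] = strttttrt$sssrtttrtrrrr
  rot[14] = trttttrt$sssrtttrtrrrrs
  rot[15] = rttttrt$sssrtttrtrrrrst
  rot[16] = ttttrt$sssrtttrtrrrrstr
  rot[17] = tttrt$sssrtttrtrrrrstrt
  rot[18] = ttrt$sssrtttrtrrrrstrtt
  rot[19] = trt$sssrtttrtrrrrstrttt
  rot[20] = rt$sssrtttrtrrrrstrtttt
  rot[21] = t$sssrtttrtrrrrstrttttr
  rot[22] = $sssrtttrtrrrrstrttttrt
Sorted (with $ < everything):
  sorted[0] = $sssrtttrtrrrrstrttttrt
  sorted[1] = rrrrstrttttrt$sssrtttrt
  sorted[2] = rrrstrttttrt$sssrtttrtr
  sorted[3] = rrstrttttrt$sssrtttrtrr
  sorted[4] = rstrttttrt$sssrtttrtrrr
  sorted[5] = rt$sssrtttrtrrrrstrtttt
  sorted[6] = rtrrrrstrttttrt$sssrttt
  sorted[7] = rtttrtrrrrstrttttrt$sss
  sorted[8] = rttttrt$sssrtttrtrrrrst
  sorted[9] = srtttrtrrrrstrttttrt$ss
  sorted[10] = ssrtttrtrrrrstrttttrt$s
  sorted[11] = sssrtttrtrrrrstrttttrt$
  sorted[12] = strttttrt$sssrtttrtrrrr
  sorted[13] = t$sssrtttrtrrrrstrttttr
  sorted[14] = trrrrstrttttrt$sssrtttr
  sorted[15] = trt$sssrtttrtrrrrstrttt
  sorted[16] = trtrrrrstrttttrt$sssrtt
  sorted[17] = trttttrt$sssrtttrtrrrrs
  sorted[18] = ttrt$sssrtttrtrrrrstrtt
  sorted[19] = ttrtrrrrstrttttrt$sssrt
  sorted[20] = tttrt$sssrtttrtrrrrstrt
  sorted[21] = tttrtrrrrstrttttrt$sssr
  sorted[22] = ttttrt$sssrtttrtrrrrstr
sorted[7] = rtttrtrrrrstrttttrt$sss

Answer: rtttrtrrrrstrttttrt$sss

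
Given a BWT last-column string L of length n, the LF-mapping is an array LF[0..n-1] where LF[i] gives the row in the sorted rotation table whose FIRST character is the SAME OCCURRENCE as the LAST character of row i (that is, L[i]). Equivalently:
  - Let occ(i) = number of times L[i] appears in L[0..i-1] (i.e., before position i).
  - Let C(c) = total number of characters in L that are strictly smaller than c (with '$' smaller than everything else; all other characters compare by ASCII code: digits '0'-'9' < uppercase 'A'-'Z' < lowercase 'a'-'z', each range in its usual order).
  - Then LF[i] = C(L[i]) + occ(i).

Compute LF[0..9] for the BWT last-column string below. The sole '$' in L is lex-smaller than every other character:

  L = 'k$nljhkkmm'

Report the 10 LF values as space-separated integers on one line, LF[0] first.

Answer: 3 0 9 6 2 1 4 5 7 8

Derivation:
Char counts: '$':1, 'h':1, 'j':1, 'k':3, 'l':1, 'm':2, 'n':1
C (first-col start): C('$')=0, C('h')=1, C('j')=2, C('k')=3, C('l')=6, C('m')=7, C('n')=9
L[0]='k': occ=0, LF[0]=C('k')+0=3+0=3
L[1]='$': occ=0, LF[1]=C('$')+0=0+0=0
L[2]='n': occ=0, LF[2]=C('n')+0=9+0=9
L[3]='l': occ=0, LF[3]=C('l')+0=6+0=6
L[4]='j': occ=0, LF[4]=C('j')+0=2+0=2
L[5]='h': occ=0, LF[5]=C('h')+0=1+0=1
L[6]='k': occ=1, LF[6]=C('k')+1=3+1=4
L[7]='k': occ=2, LF[7]=C('k')+2=3+2=5
L[8]='m': occ=0, LF[8]=C('m')+0=7+0=7
L[9]='m': occ=1, LF[9]=C('m')+1=7+1=8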